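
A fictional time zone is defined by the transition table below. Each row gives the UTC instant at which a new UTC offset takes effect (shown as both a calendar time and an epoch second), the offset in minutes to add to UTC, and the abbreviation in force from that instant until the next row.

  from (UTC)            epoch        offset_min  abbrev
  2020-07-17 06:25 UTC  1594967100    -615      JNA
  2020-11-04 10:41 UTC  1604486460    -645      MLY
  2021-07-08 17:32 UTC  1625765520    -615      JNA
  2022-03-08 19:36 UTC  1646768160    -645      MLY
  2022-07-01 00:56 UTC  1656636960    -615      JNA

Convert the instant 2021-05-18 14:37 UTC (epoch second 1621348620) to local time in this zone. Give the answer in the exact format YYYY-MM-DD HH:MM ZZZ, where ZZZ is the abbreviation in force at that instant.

Query: 2021-05-18 14:37 UTC
Rule 2/5 (MLY, -10:45): 2020-11-04 10:41 UTC ≤ query < 2021-07-08 17:32 UTC
14·60 + 37 - 645 = 232 min
232 = 0·1440 + 232; 232 = 3·60 + 52 → 03:52, same day
→ 2021-05-18 03:52 MLY

2021-05-18 03:52 MLY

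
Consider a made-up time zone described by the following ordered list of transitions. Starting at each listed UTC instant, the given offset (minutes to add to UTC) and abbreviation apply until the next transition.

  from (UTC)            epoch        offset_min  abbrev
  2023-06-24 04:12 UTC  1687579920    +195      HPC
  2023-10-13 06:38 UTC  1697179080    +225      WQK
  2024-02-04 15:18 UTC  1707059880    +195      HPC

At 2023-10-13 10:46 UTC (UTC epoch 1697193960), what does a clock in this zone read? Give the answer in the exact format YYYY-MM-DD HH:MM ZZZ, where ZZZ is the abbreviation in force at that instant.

2023-10-13 14:31 WQK

Query: 2023-10-13 10:46 UTC
Rule 2/3 (WQK, +03:45): 2023-10-13 06:38 UTC ≤ query < 2024-02-04 15:18 UTC
10·60 + 46 + 225 = 871 min
871 = 0·1440 + 871; 871 = 14·60 + 31 → 14:31, same day
→ 2023-10-13 14:31 WQK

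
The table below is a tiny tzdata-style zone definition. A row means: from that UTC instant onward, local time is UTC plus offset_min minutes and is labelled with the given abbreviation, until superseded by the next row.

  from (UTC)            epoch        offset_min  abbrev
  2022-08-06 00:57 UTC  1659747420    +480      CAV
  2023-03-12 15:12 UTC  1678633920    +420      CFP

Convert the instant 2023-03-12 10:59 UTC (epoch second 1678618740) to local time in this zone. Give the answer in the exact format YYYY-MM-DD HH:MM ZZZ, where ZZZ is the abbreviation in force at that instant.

2023-03-12 18:59 CAV

Query: 2023-03-12 10:59 UTC
Rule 1/2 (CAV, +08:00): 2022-08-06 00:57 UTC ≤ query < 2023-03-12 15:12 UTC
10·60 + 59 + 480 = 1139 min
1139 = 0·1440 + 1139; 1139 = 18·60 + 59 → 18:59, same day
→ 2023-03-12 18:59 CAV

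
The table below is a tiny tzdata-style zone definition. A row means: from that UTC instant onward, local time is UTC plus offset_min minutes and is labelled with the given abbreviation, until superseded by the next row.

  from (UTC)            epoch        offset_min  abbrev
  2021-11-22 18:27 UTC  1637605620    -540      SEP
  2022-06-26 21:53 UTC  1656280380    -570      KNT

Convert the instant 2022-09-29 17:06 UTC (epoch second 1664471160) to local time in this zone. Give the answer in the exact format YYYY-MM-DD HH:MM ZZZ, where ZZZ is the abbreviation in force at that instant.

2022-09-29 07:36 KNT

Query: 2022-09-29 17:06 UTC
Rule 2/2 (KNT, -09:30): 2022-06-26 21:53 UTC ≤ query < +∞
17·60 + 6 - 570 = 456 min
456 = 0·1440 + 456; 456 = 7·60 + 36 → 07:36, same day
→ 2022-09-29 07:36 KNT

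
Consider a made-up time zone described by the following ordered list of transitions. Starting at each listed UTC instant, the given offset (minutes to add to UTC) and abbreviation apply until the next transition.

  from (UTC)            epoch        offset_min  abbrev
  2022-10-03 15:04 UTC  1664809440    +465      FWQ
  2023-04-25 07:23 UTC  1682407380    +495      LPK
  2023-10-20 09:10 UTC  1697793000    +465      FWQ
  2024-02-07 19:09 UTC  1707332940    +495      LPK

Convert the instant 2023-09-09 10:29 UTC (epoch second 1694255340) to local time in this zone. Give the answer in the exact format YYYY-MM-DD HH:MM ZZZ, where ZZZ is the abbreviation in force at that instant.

2023-09-09 18:44 LPK

Query: 2023-09-09 10:29 UTC
Rule 2/4 (LPK, +08:15): 2023-04-25 07:23 UTC ≤ query < 2023-10-20 09:10 UTC
10·60 + 29 + 495 = 1124 min
1124 = 0·1440 + 1124; 1124 = 18·60 + 44 → 18:44, same day
→ 2023-09-09 18:44 LPK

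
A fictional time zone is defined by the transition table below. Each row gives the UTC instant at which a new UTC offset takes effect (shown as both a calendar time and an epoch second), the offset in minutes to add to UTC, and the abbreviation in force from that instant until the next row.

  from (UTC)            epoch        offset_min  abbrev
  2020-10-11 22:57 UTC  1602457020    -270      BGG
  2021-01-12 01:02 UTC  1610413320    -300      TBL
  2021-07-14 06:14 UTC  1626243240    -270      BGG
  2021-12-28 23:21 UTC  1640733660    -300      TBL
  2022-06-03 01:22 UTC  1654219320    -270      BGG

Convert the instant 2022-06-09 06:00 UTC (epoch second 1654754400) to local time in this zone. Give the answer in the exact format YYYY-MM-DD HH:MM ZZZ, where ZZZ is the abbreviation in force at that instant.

2022-06-09 01:30 BGG

Query: 2022-06-09 06:00 UTC
Rule 5/5 (BGG, -04:30): 2022-06-03 01:22 UTC ≤ query < +∞
6·60 + 0 - 270 = 90 min
90 = 0·1440 + 90; 90 = 1·60 + 30 → 01:30, same day
→ 2022-06-09 01:30 BGG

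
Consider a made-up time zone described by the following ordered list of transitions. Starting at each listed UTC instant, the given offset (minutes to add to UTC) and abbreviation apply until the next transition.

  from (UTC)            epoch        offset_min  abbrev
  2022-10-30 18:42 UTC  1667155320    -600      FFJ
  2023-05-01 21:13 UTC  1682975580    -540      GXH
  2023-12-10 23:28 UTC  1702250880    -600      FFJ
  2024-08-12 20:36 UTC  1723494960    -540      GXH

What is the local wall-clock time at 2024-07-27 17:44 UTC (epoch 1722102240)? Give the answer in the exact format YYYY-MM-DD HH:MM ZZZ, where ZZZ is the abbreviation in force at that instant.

Query: 2024-07-27 17:44 UTC
Rule 3/4 (FFJ, -10:00): 2023-12-10 23:28 UTC ≤ query < 2024-08-12 20:36 UTC
17·60 + 44 - 600 = 464 min
464 = 0·1440 + 464; 464 = 7·60 + 44 → 07:44, same day
→ 2024-07-27 07:44 FFJ

2024-07-27 07:44 FFJ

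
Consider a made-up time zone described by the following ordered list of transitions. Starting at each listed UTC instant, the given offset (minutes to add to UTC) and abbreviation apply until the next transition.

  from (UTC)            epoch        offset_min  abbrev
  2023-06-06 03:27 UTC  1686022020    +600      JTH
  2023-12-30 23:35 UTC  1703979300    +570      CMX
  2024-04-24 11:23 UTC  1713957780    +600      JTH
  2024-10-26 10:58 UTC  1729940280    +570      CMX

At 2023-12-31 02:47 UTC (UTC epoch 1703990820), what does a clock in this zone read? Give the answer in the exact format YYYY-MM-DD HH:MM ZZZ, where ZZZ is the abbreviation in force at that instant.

Query: 2023-12-31 02:47 UTC
Rule 2/4 (CMX, +09:30): 2023-12-30 23:35 UTC ≤ query < 2024-04-24 11:23 UTC
2·60 + 47 + 570 = 737 min
737 = 0·1440 + 737; 737 = 12·60 + 17 → 12:17, same day
→ 2023-12-31 12:17 CMX

2023-12-31 12:17 CMX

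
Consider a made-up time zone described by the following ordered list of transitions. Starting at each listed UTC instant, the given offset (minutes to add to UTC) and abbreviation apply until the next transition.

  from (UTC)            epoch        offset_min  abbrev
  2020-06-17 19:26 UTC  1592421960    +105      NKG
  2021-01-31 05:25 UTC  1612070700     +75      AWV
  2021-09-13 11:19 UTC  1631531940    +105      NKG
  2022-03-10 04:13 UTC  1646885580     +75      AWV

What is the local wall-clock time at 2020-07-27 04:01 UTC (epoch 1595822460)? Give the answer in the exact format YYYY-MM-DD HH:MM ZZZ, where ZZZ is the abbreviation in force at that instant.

2020-07-27 05:46 NKG

Query: 2020-07-27 04:01 UTC
Rule 1/4 (NKG, +01:45): 2020-06-17 19:26 UTC ≤ query < 2021-01-31 05:25 UTC
4·60 + 1 + 105 = 346 min
346 = 0·1440 + 346; 346 = 5·60 + 46 → 05:46, same day
→ 2020-07-27 05:46 NKG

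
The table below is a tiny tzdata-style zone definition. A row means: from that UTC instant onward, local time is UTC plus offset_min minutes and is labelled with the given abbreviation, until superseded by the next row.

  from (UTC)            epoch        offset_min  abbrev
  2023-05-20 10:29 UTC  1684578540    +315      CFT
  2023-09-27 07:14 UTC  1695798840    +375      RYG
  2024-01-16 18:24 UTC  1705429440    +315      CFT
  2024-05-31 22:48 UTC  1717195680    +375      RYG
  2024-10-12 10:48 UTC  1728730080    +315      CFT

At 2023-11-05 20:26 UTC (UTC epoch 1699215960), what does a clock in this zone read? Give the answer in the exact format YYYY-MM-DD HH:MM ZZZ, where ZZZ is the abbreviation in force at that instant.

2023-11-06 02:41 RYG

Query: 2023-11-05 20:26 UTC
Rule 2/5 (RYG, +06:15): 2023-09-27 07:14 UTC ≤ query < 2024-01-16 18:24 UTC
20·60 + 26 + 375 = 1601 min
1601 = 1·1440 + 161; 161 = 2·60 + 41 → 02:41, 2023-11-05 + 1 day = 2023-11-06
→ 2023-11-06 02:41 RYG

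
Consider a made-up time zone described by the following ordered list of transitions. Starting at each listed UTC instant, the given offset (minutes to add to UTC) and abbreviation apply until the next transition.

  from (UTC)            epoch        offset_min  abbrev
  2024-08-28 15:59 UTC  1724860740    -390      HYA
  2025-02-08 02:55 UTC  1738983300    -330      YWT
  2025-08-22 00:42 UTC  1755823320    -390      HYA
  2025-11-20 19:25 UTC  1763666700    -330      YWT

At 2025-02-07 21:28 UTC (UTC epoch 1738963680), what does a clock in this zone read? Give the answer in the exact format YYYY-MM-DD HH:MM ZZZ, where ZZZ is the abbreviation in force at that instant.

Query: 2025-02-07 21:28 UTC
Rule 1/4 (HYA, -06:30): 2024-08-28 15:59 UTC ≤ query < 2025-02-08 02:55 UTC
21·60 + 28 - 390 = 898 min
898 = 0·1440 + 898; 898 = 14·60 + 58 → 14:58, same day
→ 2025-02-07 14:58 HYA

2025-02-07 14:58 HYA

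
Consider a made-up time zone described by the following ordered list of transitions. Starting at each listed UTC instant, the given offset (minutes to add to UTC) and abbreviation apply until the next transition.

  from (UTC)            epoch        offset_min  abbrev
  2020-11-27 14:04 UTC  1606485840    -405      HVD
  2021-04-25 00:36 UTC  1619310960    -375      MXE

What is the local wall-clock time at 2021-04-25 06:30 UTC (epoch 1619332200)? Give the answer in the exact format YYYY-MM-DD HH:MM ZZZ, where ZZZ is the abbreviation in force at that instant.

2021-04-25 00:15 MXE

Query: 2021-04-25 06:30 UTC
Rule 2/2 (MXE, -06:15): 2021-04-25 00:36 UTC ≤ query < +∞
6·60 + 30 - 375 = 15 min
15 = 0·1440 + 15; 15 = 0·60 + 15 → 00:15, same day
→ 2021-04-25 00:15 MXE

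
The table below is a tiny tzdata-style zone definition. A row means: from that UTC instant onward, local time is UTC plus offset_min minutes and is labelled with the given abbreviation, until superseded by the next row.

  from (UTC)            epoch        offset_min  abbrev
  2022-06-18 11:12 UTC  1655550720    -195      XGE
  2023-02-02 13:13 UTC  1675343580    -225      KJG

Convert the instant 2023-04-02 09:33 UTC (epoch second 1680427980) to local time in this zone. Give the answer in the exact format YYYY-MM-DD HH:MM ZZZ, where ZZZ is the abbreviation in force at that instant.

Query: 2023-04-02 09:33 UTC
Rule 2/2 (KJG, -03:45): 2023-02-02 13:13 UTC ≤ query < +∞
9·60 + 33 - 225 = 348 min
348 = 0·1440 + 348; 348 = 5·60 + 48 → 05:48, same day
→ 2023-04-02 05:48 KJG

2023-04-02 05:48 KJG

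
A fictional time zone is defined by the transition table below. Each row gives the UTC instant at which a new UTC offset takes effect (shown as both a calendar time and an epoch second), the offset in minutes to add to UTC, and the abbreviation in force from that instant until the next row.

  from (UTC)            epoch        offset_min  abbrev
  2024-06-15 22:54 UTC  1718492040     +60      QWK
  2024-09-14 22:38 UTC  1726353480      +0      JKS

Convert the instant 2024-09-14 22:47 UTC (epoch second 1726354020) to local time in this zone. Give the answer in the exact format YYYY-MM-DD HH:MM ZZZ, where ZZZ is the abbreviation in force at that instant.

2024-09-14 22:47 JKS

Query: 2024-09-14 22:47 UTC
Rule 2/2 (JKS, +00:00): 2024-09-14 22:38 UTC ≤ query < +∞
22·60 + 47 + 0 = 1367 min
1367 = 0·1440 + 1367; 1367 = 22·60 + 47 → 22:47, same day
→ 2024-09-14 22:47 JKS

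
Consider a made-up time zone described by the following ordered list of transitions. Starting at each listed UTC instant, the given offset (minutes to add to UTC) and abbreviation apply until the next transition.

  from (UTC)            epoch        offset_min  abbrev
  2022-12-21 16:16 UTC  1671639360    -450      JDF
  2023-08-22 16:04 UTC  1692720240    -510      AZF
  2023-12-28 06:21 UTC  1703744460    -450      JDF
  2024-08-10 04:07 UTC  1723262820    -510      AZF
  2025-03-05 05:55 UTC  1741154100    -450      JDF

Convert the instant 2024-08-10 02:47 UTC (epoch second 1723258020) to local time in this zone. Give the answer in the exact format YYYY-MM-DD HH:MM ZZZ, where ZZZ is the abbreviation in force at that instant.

2024-08-09 19:17 JDF

Query: 2024-08-10 02:47 UTC
Rule 3/5 (JDF, -07:30): 2023-12-28 06:21 UTC ≤ query < 2024-08-10 04:07 UTC
2·60 + 47 - 450 = -283 min
-283 = -1·1440 + 1157; 1157 = 19·60 + 17 → 19:17, 2024-08-10 - 1 day = 2024-08-09
→ 2024-08-09 19:17 JDF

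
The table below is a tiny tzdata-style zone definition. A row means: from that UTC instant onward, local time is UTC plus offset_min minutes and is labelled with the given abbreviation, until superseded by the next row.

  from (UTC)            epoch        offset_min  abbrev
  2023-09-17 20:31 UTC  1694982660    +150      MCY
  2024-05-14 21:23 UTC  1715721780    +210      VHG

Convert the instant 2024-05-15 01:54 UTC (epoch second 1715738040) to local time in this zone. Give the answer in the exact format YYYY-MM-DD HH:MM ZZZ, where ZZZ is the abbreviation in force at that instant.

2024-05-15 05:24 VHG

Query: 2024-05-15 01:54 UTC
Rule 2/2 (VHG, +03:30): 2024-05-14 21:23 UTC ≤ query < +∞
1·60 + 54 + 210 = 324 min
324 = 0·1440 + 324; 324 = 5·60 + 24 → 05:24, same day
→ 2024-05-15 05:24 VHG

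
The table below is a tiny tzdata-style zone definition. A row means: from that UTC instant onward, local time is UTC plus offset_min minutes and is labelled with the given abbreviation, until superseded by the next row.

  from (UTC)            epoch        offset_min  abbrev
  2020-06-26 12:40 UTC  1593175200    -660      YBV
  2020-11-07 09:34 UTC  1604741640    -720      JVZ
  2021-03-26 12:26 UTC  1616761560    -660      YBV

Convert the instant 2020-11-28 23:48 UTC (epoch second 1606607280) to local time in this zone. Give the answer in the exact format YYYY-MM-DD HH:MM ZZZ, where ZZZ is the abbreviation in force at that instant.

Query: 2020-11-28 23:48 UTC
Rule 2/3 (JVZ, -12:00): 2020-11-07 09:34 UTC ≤ query < 2021-03-26 12:26 UTC
23·60 + 48 - 720 = 708 min
708 = 0·1440 + 708; 708 = 11·60 + 48 → 11:48, same day
→ 2020-11-28 11:48 JVZ

2020-11-28 11:48 JVZ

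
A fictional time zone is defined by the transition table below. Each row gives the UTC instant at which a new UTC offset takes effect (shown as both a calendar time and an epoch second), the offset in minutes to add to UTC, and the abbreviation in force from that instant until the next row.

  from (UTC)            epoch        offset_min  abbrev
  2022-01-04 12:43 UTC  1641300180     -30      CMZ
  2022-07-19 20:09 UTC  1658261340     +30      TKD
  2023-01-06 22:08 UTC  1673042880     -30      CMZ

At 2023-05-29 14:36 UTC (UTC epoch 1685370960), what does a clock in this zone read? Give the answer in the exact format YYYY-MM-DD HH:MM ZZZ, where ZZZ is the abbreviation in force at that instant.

Query: 2023-05-29 14:36 UTC
Rule 3/3 (CMZ, -00:30): 2023-01-06 22:08 UTC ≤ query < +∞
14·60 + 36 - 30 = 846 min
846 = 0·1440 + 846; 846 = 14·60 + 6 → 14:06, same day
→ 2023-05-29 14:06 CMZ

2023-05-29 14:06 CMZ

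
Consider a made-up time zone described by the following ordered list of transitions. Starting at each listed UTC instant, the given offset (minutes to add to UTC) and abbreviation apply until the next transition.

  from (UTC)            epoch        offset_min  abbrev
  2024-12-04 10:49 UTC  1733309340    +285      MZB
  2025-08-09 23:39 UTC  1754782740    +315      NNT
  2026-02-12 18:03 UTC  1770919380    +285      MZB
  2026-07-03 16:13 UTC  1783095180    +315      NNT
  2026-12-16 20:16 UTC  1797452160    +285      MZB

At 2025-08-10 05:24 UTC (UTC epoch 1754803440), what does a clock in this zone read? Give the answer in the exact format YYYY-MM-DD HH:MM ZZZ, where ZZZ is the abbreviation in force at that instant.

2025-08-10 10:39 NNT

Query: 2025-08-10 05:24 UTC
Rule 2/5 (NNT, +05:15): 2025-08-09 23:39 UTC ≤ query < 2026-02-12 18:03 UTC
5·60 + 24 + 315 = 639 min
639 = 0·1440 + 639; 639 = 10·60 + 39 → 10:39, same day
→ 2025-08-10 10:39 NNT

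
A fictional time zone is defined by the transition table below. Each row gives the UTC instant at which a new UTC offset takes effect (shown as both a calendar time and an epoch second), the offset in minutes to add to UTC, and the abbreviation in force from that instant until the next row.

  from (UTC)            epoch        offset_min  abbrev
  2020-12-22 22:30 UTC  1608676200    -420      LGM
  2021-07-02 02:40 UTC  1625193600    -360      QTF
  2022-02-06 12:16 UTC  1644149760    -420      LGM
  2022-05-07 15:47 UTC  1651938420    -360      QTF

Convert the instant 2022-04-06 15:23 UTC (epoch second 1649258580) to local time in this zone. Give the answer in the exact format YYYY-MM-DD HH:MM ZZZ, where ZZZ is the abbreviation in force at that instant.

2022-04-06 08:23 LGM

Query: 2022-04-06 15:23 UTC
Rule 3/4 (LGM, -07:00): 2022-02-06 12:16 UTC ≤ query < 2022-05-07 15:47 UTC
15·60 + 23 - 420 = 503 min
503 = 0·1440 + 503; 503 = 8·60 + 23 → 08:23, same day
→ 2022-04-06 08:23 LGM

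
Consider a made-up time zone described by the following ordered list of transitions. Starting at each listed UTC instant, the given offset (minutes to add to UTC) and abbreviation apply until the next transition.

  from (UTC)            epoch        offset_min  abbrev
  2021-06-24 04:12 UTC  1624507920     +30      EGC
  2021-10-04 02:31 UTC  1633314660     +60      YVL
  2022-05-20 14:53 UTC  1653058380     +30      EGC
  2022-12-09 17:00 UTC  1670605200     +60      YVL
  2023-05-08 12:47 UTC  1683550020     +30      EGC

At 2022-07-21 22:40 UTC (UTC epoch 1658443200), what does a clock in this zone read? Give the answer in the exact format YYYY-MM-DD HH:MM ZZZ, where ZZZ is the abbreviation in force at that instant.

2022-07-21 23:10 EGC

Query: 2022-07-21 22:40 UTC
Rule 3/5 (EGC, +00:30): 2022-05-20 14:53 UTC ≤ query < 2022-12-09 17:00 UTC
22·60 + 40 + 30 = 1390 min
1390 = 0·1440 + 1390; 1390 = 23·60 + 10 → 23:10, same day
→ 2022-07-21 23:10 EGC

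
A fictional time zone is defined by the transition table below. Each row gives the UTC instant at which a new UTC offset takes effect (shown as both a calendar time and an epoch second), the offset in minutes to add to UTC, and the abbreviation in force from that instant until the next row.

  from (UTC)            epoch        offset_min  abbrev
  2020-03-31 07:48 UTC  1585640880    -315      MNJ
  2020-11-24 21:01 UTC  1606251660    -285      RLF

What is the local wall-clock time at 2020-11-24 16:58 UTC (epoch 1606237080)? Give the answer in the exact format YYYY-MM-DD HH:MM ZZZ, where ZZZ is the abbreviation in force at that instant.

2020-11-24 11:43 MNJ

Query: 2020-11-24 16:58 UTC
Rule 1/2 (MNJ, -05:15): 2020-03-31 07:48 UTC ≤ query < 2020-11-24 21:01 UTC
16·60 + 58 - 315 = 703 min
703 = 0·1440 + 703; 703 = 11·60 + 43 → 11:43, same day
→ 2020-11-24 11:43 MNJ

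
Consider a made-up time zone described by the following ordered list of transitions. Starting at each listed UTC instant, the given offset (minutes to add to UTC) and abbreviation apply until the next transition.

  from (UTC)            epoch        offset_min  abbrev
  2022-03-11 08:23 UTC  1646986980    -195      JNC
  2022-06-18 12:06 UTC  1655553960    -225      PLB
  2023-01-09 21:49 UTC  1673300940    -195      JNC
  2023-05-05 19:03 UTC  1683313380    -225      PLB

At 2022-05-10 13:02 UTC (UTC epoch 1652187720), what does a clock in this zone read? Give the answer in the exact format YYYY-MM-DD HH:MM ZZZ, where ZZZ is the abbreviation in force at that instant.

2022-05-10 09:47 JNC

Query: 2022-05-10 13:02 UTC
Rule 1/4 (JNC, -03:15): 2022-03-11 08:23 UTC ≤ query < 2022-06-18 12:06 UTC
13·60 + 2 - 195 = 587 min
587 = 0·1440 + 587; 587 = 9·60 + 47 → 09:47, same day
→ 2022-05-10 09:47 JNC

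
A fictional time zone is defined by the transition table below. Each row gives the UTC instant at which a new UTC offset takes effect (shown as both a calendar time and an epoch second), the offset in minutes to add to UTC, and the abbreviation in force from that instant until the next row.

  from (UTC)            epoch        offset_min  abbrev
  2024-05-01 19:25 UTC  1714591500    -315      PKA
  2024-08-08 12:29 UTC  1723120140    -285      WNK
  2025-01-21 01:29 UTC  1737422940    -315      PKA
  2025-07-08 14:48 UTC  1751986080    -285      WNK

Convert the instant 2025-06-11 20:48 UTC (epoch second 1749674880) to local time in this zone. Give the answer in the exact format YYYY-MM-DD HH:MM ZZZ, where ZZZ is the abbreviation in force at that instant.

Query: 2025-06-11 20:48 UTC
Rule 3/4 (PKA, -05:15): 2025-01-21 01:29 UTC ≤ query < 2025-07-08 14:48 UTC
20·60 + 48 - 315 = 933 min
933 = 0·1440 + 933; 933 = 15·60 + 33 → 15:33, same day
→ 2025-06-11 15:33 PKA

2025-06-11 15:33 PKA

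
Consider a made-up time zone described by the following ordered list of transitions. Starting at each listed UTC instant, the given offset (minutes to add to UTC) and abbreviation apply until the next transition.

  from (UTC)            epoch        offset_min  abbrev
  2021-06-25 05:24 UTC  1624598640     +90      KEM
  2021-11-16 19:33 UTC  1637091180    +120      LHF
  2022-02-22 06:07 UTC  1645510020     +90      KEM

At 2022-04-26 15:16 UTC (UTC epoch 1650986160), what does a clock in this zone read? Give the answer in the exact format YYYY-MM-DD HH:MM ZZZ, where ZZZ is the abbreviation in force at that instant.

2022-04-26 16:46 KEM

Query: 2022-04-26 15:16 UTC
Rule 3/3 (KEM, +01:30): 2022-02-22 06:07 UTC ≤ query < +∞
15·60 + 16 + 90 = 1006 min
1006 = 0·1440 + 1006; 1006 = 16·60 + 46 → 16:46, same day
→ 2022-04-26 16:46 KEM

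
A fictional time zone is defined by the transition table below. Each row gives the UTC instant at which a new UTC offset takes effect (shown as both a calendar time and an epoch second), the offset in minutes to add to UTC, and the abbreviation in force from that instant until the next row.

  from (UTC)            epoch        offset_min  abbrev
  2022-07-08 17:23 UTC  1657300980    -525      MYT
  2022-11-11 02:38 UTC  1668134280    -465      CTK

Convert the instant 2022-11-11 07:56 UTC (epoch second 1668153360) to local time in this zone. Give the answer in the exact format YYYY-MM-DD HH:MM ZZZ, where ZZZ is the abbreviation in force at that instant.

2022-11-11 00:11 CTK

Query: 2022-11-11 07:56 UTC
Rule 2/2 (CTK, -07:45): 2022-11-11 02:38 UTC ≤ query < +∞
7·60 + 56 - 465 = 11 min
11 = 0·1440 + 11; 11 = 0·60 + 11 → 00:11, same day
→ 2022-11-11 00:11 CTK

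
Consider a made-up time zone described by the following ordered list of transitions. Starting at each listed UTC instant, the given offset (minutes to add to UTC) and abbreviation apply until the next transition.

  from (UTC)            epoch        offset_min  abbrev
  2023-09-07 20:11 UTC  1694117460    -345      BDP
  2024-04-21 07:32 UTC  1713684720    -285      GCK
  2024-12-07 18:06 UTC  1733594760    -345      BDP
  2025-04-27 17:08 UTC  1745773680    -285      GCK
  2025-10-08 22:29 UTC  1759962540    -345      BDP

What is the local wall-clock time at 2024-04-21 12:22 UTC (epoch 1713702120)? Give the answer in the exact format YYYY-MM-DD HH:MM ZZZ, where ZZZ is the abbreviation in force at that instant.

2024-04-21 07:37 GCK

Query: 2024-04-21 12:22 UTC
Rule 2/5 (GCK, -04:45): 2024-04-21 07:32 UTC ≤ query < 2024-12-07 18:06 UTC
12·60 + 22 - 285 = 457 min
457 = 0·1440 + 457; 457 = 7·60 + 37 → 07:37, same day
→ 2024-04-21 07:37 GCK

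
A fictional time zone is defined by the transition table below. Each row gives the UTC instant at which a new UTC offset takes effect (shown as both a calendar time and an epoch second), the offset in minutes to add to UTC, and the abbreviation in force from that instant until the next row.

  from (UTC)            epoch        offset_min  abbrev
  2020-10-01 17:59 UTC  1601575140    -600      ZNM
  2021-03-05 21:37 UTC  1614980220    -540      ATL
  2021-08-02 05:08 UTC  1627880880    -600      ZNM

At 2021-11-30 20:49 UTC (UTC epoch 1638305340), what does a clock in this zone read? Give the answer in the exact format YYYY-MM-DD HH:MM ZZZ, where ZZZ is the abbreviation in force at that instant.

2021-11-30 10:49 ZNM

Query: 2021-11-30 20:49 UTC
Rule 3/3 (ZNM, -10:00): 2021-08-02 05:08 UTC ≤ query < +∞
20·60 + 49 - 600 = 649 min
649 = 0·1440 + 649; 649 = 10·60 + 49 → 10:49, same day
→ 2021-11-30 10:49 ZNM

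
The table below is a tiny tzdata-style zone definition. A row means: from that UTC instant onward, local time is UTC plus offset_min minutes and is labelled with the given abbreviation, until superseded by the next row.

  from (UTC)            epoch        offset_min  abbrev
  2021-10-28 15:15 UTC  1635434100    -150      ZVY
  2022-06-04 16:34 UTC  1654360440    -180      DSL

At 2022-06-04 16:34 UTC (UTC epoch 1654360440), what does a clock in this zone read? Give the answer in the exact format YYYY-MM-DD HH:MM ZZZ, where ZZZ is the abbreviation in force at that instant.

2022-06-04 13:34 DSL

Query: 2022-06-04 16:34 UTC
Rule 2/2 (DSL, -03:00): 2022-06-04 16:34 UTC ≤ query < +∞
16·60 + 34 - 180 = 814 min
814 = 0·1440 + 814; 814 = 13·60 + 34 → 13:34, same day
→ 2022-06-04 13:34 DSL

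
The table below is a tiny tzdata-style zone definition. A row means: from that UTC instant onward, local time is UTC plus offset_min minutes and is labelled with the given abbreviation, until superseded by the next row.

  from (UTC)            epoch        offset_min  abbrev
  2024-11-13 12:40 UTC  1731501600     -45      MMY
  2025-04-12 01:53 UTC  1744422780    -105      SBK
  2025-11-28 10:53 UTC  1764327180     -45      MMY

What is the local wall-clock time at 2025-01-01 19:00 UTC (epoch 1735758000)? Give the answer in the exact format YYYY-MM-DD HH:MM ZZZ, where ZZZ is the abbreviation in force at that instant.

Query: 2025-01-01 19:00 UTC
Rule 1/3 (MMY, -00:45): 2024-11-13 12:40 UTC ≤ query < 2025-04-12 01:53 UTC
19·60 + 0 - 45 = 1095 min
1095 = 0·1440 + 1095; 1095 = 18·60 + 15 → 18:15, same day
→ 2025-01-01 18:15 MMY

2025-01-01 18:15 MMY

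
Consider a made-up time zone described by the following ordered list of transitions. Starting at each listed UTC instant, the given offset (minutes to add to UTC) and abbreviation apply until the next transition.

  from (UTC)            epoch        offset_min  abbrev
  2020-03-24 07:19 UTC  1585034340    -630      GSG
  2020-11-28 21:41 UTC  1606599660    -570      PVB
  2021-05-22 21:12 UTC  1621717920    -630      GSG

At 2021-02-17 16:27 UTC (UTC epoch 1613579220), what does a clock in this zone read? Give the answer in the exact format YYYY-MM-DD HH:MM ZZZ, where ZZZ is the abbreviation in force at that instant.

Query: 2021-02-17 16:27 UTC
Rule 2/3 (PVB, -09:30): 2020-11-28 21:41 UTC ≤ query < 2021-05-22 21:12 UTC
16·60 + 27 - 570 = 417 min
417 = 0·1440 + 417; 417 = 6·60 + 57 → 06:57, same day
→ 2021-02-17 06:57 PVB

2021-02-17 06:57 PVB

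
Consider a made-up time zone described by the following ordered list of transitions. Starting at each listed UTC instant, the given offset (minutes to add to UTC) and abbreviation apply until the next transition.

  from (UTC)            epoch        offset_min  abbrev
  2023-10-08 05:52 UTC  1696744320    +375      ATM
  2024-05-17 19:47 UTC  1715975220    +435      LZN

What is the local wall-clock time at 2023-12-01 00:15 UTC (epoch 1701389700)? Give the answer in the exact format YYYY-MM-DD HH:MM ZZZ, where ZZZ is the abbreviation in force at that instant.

Query: 2023-12-01 00:15 UTC
Rule 1/2 (ATM, +06:15): 2023-10-08 05:52 UTC ≤ query < 2024-05-17 19:47 UTC
0·60 + 15 + 375 = 390 min
390 = 0·1440 + 390; 390 = 6·60 + 30 → 06:30, same day
→ 2023-12-01 06:30 ATM

2023-12-01 06:30 ATM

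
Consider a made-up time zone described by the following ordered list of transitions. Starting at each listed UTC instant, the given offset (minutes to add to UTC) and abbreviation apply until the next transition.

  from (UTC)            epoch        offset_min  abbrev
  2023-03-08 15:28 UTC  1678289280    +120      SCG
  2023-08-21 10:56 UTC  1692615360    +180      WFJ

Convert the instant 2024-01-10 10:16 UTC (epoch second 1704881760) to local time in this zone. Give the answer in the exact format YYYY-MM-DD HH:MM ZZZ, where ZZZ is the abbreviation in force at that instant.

2024-01-10 13:16 WFJ

Query: 2024-01-10 10:16 UTC
Rule 2/2 (WFJ, +03:00): 2023-08-21 10:56 UTC ≤ query < +∞
10·60 + 16 + 180 = 796 min
796 = 0·1440 + 796; 796 = 13·60 + 16 → 13:16, same day
→ 2024-01-10 13:16 WFJ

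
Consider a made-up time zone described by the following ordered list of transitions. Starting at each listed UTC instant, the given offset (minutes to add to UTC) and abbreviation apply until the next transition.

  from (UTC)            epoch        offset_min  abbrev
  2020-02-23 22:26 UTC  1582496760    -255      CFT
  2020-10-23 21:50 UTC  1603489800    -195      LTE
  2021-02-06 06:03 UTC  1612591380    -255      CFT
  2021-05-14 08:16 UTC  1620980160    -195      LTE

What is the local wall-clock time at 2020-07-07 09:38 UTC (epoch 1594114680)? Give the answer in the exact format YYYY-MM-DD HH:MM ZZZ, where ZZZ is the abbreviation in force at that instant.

2020-07-07 05:23 CFT

Query: 2020-07-07 09:38 UTC
Rule 1/4 (CFT, -04:15): 2020-02-23 22:26 UTC ≤ query < 2020-10-23 21:50 UTC
9·60 + 38 - 255 = 323 min
323 = 0·1440 + 323; 323 = 5·60 + 23 → 05:23, same day
→ 2020-07-07 05:23 CFT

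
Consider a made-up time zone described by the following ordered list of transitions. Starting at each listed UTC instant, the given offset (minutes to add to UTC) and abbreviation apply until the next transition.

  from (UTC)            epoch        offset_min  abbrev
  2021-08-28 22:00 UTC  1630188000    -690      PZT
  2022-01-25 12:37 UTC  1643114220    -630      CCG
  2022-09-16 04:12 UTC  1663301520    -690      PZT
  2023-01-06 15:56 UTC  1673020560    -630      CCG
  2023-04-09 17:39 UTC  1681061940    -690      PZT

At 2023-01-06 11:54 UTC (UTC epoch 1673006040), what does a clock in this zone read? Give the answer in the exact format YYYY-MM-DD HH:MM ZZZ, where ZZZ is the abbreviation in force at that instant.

2023-01-06 00:24 PZT

Query: 2023-01-06 11:54 UTC
Rule 3/5 (PZT, -11:30): 2022-09-16 04:12 UTC ≤ query < 2023-01-06 15:56 UTC
11·60 + 54 - 690 = 24 min
24 = 0·1440 + 24; 24 = 0·60 + 24 → 00:24, same day
→ 2023-01-06 00:24 PZT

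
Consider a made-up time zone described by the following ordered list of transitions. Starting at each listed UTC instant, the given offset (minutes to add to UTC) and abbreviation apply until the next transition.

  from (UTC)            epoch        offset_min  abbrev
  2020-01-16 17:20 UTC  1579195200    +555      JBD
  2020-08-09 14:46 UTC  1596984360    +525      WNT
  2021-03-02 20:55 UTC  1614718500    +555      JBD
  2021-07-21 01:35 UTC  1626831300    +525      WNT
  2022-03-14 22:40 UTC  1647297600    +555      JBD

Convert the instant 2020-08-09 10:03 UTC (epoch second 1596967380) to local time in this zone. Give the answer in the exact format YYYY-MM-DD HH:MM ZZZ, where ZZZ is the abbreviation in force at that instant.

Query: 2020-08-09 10:03 UTC
Rule 1/5 (JBD, +09:15): 2020-01-16 17:20 UTC ≤ query < 2020-08-09 14:46 UTC
10·60 + 3 + 555 = 1158 min
1158 = 0·1440 + 1158; 1158 = 19·60 + 18 → 19:18, same day
→ 2020-08-09 19:18 JBD

2020-08-09 19:18 JBD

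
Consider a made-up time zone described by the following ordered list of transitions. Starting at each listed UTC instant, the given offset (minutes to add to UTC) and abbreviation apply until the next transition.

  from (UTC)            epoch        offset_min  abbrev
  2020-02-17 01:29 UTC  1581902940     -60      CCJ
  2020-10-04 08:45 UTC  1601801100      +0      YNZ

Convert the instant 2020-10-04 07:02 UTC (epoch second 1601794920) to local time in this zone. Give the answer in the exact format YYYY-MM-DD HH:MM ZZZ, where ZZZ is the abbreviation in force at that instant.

Query: 2020-10-04 07:02 UTC
Rule 1/2 (CCJ, -01:00): 2020-02-17 01:29 UTC ≤ query < 2020-10-04 08:45 UTC
7·60 + 2 - 60 = 362 min
362 = 0·1440 + 362; 362 = 6·60 + 2 → 06:02, same day
→ 2020-10-04 06:02 CCJ

2020-10-04 06:02 CCJ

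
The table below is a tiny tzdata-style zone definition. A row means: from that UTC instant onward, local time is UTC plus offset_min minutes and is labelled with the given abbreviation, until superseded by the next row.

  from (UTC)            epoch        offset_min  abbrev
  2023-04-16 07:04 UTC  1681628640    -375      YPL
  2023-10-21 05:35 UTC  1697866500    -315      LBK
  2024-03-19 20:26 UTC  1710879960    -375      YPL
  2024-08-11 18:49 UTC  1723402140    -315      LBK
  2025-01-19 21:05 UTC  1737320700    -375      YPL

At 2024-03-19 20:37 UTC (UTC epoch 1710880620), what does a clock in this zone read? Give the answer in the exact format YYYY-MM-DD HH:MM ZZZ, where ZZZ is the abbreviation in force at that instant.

2024-03-19 14:22 YPL

Query: 2024-03-19 20:37 UTC
Rule 3/5 (YPL, -06:15): 2024-03-19 20:26 UTC ≤ query < 2024-08-11 18:49 UTC
20·60 + 37 - 375 = 862 min
862 = 0·1440 + 862; 862 = 14·60 + 22 → 14:22, same day
→ 2024-03-19 14:22 YPL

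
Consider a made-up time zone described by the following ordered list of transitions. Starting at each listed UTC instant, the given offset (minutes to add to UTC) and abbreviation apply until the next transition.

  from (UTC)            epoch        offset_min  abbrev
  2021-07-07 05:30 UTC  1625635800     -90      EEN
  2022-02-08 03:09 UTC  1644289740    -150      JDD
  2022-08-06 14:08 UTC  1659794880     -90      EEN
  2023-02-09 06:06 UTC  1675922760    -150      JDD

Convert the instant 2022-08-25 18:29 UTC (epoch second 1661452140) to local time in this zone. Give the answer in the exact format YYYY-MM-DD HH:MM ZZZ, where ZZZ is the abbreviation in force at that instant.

Query: 2022-08-25 18:29 UTC
Rule 3/4 (EEN, -01:30): 2022-08-06 14:08 UTC ≤ query < 2023-02-09 06:06 UTC
18·60 + 29 - 90 = 1019 min
1019 = 0·1440 + 1019; 1019 = 16·60 + 59 → 16:59, same day
→ 2022-08-25 16:59 EEN

2022-08-25 16:59 EEN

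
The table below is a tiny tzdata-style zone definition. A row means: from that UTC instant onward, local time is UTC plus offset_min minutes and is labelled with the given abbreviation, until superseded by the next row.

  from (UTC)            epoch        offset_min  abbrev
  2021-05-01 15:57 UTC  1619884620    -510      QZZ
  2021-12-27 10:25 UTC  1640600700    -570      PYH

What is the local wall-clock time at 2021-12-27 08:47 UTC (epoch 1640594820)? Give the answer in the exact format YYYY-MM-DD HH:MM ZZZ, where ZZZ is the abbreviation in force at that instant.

Query: 2021-12-27 08:47 UTC
Rule 1/2 (QZZ, -08:30): 2021-05-01 15:57 UTC ≤ query < 2021-12-27 10:25 UTC
8·60 + 47 - 510 = 17 min
17 = 0·1440 + 17; 17 = 0·60 + 17 → 00:17, same day
→ 2021-12-27 00:17 QZZ

2021-12-27 00:17 QZZ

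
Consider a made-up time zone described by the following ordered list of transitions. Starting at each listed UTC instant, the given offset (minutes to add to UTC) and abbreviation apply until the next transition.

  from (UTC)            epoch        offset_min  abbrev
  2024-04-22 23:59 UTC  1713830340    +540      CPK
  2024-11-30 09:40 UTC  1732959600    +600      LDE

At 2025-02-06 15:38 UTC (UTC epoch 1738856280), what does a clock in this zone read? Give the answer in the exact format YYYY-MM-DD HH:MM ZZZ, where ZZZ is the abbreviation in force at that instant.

2025-02-07 01:38 LDE

Query: 2025-02-06 15:38 UTC
Rule 2/2 (LDE, +10:00): 2024-11-30 09:40 UTC ≤ query < +∞
15·60 + 38 + 600 = 1538 min
1538 = 1·1440 + 98; 98 = 1·60 + 38 → 01:38, 2025-02-06 + 1 day = 2025-02-07
→ 2025-02-07 01:38 LDE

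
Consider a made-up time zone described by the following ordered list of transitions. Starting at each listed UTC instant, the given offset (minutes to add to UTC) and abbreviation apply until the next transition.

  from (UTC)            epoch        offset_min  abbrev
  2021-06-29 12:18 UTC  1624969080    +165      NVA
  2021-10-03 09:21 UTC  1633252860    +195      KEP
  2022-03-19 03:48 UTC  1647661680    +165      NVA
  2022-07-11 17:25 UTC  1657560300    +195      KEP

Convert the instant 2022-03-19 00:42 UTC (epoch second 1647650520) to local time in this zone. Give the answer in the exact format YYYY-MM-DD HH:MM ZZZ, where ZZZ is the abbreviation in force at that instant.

Query: 2022-03-19 00:42 UTC
Rule 2/4 (KEP, +03:15): 2021-10-03 09:21 UTC ≤ query < 2022-03-19 03:48 UTC
0·60 + 42 + 195 = 237 min
237 = 0·1440 + 237; 237 = 3·60 + 57 → 03:57, same day
→ 2022-03-19 03:57 KEP

2022-03-19 03:57 KEP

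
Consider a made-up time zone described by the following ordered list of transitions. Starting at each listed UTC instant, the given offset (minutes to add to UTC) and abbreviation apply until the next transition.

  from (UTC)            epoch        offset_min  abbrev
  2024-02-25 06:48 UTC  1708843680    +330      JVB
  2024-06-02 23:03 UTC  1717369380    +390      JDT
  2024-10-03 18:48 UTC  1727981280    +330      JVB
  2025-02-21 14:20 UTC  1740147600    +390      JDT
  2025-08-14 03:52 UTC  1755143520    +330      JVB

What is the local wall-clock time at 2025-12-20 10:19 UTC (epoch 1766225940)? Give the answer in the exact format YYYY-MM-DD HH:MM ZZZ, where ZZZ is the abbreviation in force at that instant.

2025-12-20 15:49 JVB

Query: 2025-12-20 10:19 UTC
Rule 5/5 (JVB, +05:30): 2025-08-14 03:52 UTC ≤ query < +∞
10·60 + 19 + 330 = 949 min
949 = 0·1440 + 949; 949 = 15·60 + 49 → 15:49, same day
→ 2025-12-20 15:49 JVB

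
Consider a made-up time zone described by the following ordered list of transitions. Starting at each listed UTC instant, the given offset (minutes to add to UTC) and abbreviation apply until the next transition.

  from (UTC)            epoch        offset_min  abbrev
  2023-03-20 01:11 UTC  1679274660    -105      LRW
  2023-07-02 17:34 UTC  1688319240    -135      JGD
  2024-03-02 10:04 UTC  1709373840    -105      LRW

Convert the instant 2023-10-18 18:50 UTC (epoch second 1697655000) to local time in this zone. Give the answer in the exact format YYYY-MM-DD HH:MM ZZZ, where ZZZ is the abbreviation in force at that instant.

Query: 2023-10-18 18:50 UTC
Rule 2/3 (JGD, -02:15): 2023-07-02 17:34 UTC ≤ query < 2024-03-02 10:04 UTC
18·60 + 50 - 135 = 995 min
995 = 0·1440 + 995; 995 = 16·60 + 35 → 16:35, same day
→ 2023-10-18 16:35 JGD

2023-10-18 16:35 JGD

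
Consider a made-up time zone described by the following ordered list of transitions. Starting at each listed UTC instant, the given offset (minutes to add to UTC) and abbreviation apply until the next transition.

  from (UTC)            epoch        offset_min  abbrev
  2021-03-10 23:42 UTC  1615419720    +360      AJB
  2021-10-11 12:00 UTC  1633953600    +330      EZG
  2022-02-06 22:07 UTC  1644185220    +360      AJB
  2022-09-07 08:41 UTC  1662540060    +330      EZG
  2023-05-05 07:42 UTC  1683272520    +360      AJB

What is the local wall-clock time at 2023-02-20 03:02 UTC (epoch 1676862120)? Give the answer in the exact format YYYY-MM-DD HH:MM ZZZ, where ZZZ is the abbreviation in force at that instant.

Query: 2023-02-20 03:02 UTC
Rule 4/5 (EZG, +05:30): 2022-09-07 08:41 UTC ≤ query < 2023-05-05 07:42 UTC
3·60 + 2 + 330 = 512 min
512 = 0·1440 + 512; 512 = 8·60 + 32 → 08:32, same day
→ 2023-02-20 08:32 EZG

2023-02-20 08:32 EZG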